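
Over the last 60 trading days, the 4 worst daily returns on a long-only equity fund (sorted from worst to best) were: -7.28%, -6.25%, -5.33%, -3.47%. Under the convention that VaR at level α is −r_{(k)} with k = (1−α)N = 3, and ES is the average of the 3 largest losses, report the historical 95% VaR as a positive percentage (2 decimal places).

5.33%

k = 3; the 3rd lowest return is -5.33%, so VaR = 5.33%.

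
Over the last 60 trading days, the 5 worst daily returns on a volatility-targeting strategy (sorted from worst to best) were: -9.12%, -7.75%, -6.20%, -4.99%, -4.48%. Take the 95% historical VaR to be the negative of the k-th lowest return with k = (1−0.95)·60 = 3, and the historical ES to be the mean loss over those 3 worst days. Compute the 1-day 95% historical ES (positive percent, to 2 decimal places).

7.69%

The 3 worst returns sum to -23.07%.
ES = −(-23.07%) / 3 = 7.69%.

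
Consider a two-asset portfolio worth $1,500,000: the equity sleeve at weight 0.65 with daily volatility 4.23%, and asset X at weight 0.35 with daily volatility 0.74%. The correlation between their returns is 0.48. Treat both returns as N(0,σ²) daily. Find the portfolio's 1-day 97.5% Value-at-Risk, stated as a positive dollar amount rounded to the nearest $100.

$84,800

σ_p² = 0.65²·4.23² + 0.35²·0.74² + 2·0.48·0.65·0.35·4.23·0.74 = 8.3105 (%²).
σ_p = √8.3105 = 2.883%.
At 97.5%, z = 1.960.
VaR = 1.960 × 2.883% = 5.651%; on $1,500,000 that is $84,765.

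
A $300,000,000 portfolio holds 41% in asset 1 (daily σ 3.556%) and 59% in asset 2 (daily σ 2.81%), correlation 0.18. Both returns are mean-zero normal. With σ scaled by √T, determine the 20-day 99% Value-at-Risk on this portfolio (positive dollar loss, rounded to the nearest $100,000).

σ_p = √(0.41²·3.556² + 0.59²·2.81² + 2·0.18·0.41·0.59·3.556·2.81) = 2.397%.
σ_{20d} = 2.397% × √20 = 10.720%.
z(99%) = 2.326.
VaR = 2.326 × 10.720% = 24.935%; on $300,000,000 that is $74,805,000.

$74,800,000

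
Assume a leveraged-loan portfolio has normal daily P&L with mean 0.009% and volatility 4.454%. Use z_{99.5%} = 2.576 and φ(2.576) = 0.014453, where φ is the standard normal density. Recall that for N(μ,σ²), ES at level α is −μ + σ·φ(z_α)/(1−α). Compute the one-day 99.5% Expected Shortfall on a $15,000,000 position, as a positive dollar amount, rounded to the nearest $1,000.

$1,930,000

Tail multiplier: φ(z)/(1−α) = 0.014453 / 0.005 = 2.891.
ES = −(0.009%) + 4.454% × 2.891 = 12.868%.
On $15,000,000: 0.12868 × $15,000,000 = $1,930,200.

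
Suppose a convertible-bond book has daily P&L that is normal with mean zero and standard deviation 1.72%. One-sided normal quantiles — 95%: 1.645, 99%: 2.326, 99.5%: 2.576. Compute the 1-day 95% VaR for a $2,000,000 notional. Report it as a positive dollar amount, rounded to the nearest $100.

VaR = z·σ = 1.645 × 1.72% = 2.829%.
On $2,000,000: 0.02829 × $2,000,000 = $56,580.

$56,600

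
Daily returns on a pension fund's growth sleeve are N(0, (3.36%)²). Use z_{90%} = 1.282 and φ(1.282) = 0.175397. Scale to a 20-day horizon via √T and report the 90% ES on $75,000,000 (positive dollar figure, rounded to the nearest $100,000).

$19,800,000

σ_{20d} = 3.36% × √20 = 15.026%.
ES multiplier = φ(z)/(1−α) = 0.175397/0.1 = 1.754.
ES = 15.026% × 1.754 = 26.356%; on $75,000,000: $19,767,000.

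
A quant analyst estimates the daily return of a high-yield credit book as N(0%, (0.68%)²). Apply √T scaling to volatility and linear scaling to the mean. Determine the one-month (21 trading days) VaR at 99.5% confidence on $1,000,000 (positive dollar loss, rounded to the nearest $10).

At 99.5%, z = 2.576.
σ_{21d} = 0.68% × √21 = 3.116%.
VaR = 2.576 × 3.116% = 8.027%.
On $1,000,000: 0.08027 × $1,000,000 = $80,270.

$80,270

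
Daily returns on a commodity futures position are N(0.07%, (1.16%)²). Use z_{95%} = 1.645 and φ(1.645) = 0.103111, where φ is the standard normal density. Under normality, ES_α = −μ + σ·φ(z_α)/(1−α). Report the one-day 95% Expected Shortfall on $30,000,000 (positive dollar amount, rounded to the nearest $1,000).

Tail multiplier: φ(z)/(1−α) = 0.103111 / 0.05 = 2.062.
ES = −(0.07%) + 1.16% × 2.062 = 2.322%.
On $30,000,000: 0.02322 × $30,000,000 = $696,600.

$697,000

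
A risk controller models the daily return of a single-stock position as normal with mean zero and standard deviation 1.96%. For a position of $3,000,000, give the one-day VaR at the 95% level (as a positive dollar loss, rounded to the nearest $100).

$96,700

At 95% one-sided, z = 1.645.
VaR = z·σ = 1.645 × 1.96% = 3.224%.
On $3,000,000: 0.03224 × $3,000,000 = $96,720.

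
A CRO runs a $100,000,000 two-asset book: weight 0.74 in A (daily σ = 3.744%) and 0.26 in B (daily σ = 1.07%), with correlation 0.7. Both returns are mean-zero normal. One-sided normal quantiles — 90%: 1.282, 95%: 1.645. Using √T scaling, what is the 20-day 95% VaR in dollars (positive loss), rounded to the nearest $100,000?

$21,900,000

σ_p = √(0.74²·3.744² + 0.26²·1.07² + 2·0.7·0.74·0.26·3.744·1.07) = 2.972%.
σ_{20d} = 2.972% × √20 = 13.291%.
VaR = 1.645 × 13.291% = 21.864%; on $100,000,000 that is $21,864,000.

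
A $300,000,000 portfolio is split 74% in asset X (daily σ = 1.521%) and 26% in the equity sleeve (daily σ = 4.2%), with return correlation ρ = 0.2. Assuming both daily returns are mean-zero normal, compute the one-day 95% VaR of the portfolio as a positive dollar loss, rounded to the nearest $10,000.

$8,480,000

σ_p² = 0.74²·1.521² + 0.26²·4.2² + 2·0.2·0.74·0.26·1.521·4.2 = 2.9509 (%²).
σ_p = √2.9509 = 1.718%.
At 95%, z = 1.645.
VaR = 1.645 × 1.718% = 2.826%; on $300,000,000 that is $8,478,000.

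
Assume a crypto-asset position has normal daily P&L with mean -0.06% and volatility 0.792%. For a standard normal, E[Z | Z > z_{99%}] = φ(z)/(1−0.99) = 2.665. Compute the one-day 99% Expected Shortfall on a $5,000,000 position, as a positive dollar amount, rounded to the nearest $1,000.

ES = −(-0.06%) + 0.792% × 2.665 = 2.171%.
On $5,000,000: 0.02171 × $5,000,000 = $108,550.

$109,000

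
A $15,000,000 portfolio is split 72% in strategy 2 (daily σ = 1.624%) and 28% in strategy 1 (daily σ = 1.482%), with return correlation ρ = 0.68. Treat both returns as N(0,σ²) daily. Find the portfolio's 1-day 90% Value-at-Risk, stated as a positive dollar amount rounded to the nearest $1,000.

σ_p² = 0.72²·1.624² + 0.28²·1.482² + 2·0.68·0.72·0.28·1.624·1.482 = 2.1993 (%²).
σ_p = √2.1993 = 1.483%.
At 90%, z = 1.282.
VaR = 1.282 × 1.483% = 1.901%; on $15,000,000 that is $285,150.

$285,000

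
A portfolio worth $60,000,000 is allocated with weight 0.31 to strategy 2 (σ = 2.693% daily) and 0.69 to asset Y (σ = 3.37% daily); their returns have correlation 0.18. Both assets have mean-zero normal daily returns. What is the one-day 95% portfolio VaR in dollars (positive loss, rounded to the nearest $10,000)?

$2,570,000

σ_p² = 0.31²·2.693² + 0.69²·3.37² + 2·0.18·0.31·0.69·2.693·3.37 = 6.8028 (%²).
σ_p = √6.8028 = 2.608%.
At 95%, z = 1.645.
VaR = 1.645 × 2.608% = 4.290%; on $60,000,000 that is $2,574,000.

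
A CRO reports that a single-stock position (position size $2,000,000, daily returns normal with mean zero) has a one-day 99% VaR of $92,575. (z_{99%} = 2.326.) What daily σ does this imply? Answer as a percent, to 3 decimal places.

1.990%

VaR as a fraction: $92,575 / $2,000,000 = 4.629%.
σ = VaR / z = 4.629% / 2.326 = 1.990%.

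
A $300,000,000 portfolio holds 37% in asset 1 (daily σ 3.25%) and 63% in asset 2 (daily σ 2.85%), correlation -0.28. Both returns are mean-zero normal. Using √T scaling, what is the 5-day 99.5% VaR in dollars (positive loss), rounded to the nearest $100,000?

σ_p = √(0.37²·3.25² + 0.63²·2.85² + 2·-0.28·0.37·0.63·3.25·2.85) = 1.860%.
σ_{5d} = 1.860% × √5 = 4.159%.
z(99.5%) = 2.576.
VaR = 2.576 × 4.159% = 10.714%; on $300,000,000 that is $32,142,000.

$32,100,000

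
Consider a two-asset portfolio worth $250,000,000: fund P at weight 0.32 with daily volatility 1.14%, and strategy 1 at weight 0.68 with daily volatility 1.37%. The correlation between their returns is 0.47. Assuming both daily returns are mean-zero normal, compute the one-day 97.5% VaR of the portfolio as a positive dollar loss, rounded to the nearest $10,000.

σ_p² = 0.32²·1.14² + 0.68²·1.37² + 2·0.47·0.32·0.68·1.14·1.37 = 1.3204 (%²).
σ_p = √1.3204 = 1.149%.
At 97.5%, z = 1.960.
VaR = 1.960 × 1.149% = 2.252%; on $250,000,000 that is $5,630,000.

$5,630,000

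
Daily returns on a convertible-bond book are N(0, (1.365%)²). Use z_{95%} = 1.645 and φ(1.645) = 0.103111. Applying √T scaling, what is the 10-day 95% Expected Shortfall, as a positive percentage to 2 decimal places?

8.90%

σ_{10d} = 1.365% × √10 = 4.317%.
ES multiplier = φ(z)/(1−α) = 0.103111/0.05 = 2.062.
ES = 4.317% × 2.062 = 8.902%.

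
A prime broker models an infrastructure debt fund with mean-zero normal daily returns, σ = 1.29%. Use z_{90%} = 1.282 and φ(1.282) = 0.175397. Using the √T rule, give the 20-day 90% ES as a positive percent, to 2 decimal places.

σ_{20d} = 1.29% × √20 = 5.769%.
ES multiplier = φ(z)/(1−α) = 0.175397/0.1 = 1.754.
ES = 5.769% × 1.754 = 10.119%.

10.12%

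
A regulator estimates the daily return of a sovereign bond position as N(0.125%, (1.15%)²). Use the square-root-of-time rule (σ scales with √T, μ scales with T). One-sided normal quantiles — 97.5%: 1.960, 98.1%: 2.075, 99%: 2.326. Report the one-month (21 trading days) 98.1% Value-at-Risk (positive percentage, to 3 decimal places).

8.310%

σ_{21d} = 1.15% × √21 = 5.270%; μ_{21d} = 21 × 0.125% = 2.625%.
VaR = −(2.625%) + 2.075 × 5.270% = 8.310%.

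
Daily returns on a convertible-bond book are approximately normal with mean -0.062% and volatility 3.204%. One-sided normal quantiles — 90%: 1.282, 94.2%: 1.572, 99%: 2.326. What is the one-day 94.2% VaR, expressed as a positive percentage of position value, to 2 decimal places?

VaR = −μ + z·σ = −(-0.062%) + 1.572 × 3.204% = 5.099%.

5.10%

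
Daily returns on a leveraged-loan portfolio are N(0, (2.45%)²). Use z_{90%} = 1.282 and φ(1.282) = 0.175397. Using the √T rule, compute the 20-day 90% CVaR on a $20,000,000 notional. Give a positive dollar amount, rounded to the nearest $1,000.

σ_{20d} = 2.45% × √20 = 10.957%.
ES multiplier = φ(z)/(1−α) = 0.175397/0.1 = 1.754.
ES = 10.957% × 1.754 = 19.219%; on $20,000,000: $3,843,800.

$3,844,000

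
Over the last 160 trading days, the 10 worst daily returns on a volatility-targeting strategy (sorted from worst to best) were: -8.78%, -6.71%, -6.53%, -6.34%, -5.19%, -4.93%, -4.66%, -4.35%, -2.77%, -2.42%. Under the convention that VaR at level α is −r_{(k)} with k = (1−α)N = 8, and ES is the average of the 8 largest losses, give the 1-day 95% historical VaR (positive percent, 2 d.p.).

k = 8; the 8th lowest return is -4.35%, so VaR = 4.35%.

4.35%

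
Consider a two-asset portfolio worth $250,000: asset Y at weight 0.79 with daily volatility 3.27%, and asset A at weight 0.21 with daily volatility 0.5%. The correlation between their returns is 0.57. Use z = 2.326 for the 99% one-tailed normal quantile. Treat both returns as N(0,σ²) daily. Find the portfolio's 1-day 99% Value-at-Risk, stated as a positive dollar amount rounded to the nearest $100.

$15,400

σ_p² = 0.79²·3.27² + 0.21²·0.5² + 2·0.57·0.79·0.21·3.27·0.5 = 6.9937 (%²).
σ_p = √6.9937 = 2.645%.
VaR = 2.326 × 2.645% = 6.152%; on $250,000 that is $15,380.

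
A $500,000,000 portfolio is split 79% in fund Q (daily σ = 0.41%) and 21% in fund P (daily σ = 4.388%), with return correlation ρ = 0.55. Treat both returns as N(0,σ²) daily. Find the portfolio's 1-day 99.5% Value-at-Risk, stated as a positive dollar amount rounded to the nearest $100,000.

σ_p² = 0.79²·0.41² + 0.21²·4.388² + 2·0.55·0.79·0.21·0.41·4.388 = 1.2824 (%²).
σ_p = √1.2824 = 1.132%.
At 99.5%, z = 2.576.
VaR = 2.576 × 1.132% = 2.916%; on $500,000,000 that is $14,580,000.

$14,600,000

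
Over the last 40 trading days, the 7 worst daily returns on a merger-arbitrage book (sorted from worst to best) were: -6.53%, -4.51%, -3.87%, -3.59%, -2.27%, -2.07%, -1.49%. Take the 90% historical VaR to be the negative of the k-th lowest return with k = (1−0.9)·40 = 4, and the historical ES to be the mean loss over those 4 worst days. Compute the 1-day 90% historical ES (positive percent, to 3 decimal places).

The 4 worst returns sum to -18.50%.
ES = −(-18.50%) / 4 = 4.625%.

4.625%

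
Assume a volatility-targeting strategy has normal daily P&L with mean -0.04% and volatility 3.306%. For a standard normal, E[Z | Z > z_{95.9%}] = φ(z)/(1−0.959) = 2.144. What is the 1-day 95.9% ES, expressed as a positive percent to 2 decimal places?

ES = −(-0.04%) + 3.306% × 2.144 = 7.128%.

7.13%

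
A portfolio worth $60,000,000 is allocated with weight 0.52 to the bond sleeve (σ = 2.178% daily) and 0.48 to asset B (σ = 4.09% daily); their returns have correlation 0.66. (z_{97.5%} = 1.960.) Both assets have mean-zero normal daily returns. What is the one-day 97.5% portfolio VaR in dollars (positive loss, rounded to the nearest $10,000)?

$3,340,000

σ_p² = 0.52²·2.178² + 0.48²·4.09² + 2·0.66·0.52·0.48·2.178·4.09 = 8.0718 (%²).
σ_p = √8.0718 = 2.841%.
VaR = 1.960 × 2.841% = 5.568%; on $60,000,000 that is $3,340,800.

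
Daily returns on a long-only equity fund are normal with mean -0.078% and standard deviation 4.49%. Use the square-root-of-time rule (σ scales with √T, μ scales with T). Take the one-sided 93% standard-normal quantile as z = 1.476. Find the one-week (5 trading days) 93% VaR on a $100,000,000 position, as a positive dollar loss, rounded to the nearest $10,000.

$15,210,000

σ_{5d} = 4.49% × √5 = 10.040%; μ_{5d} = 5 × -0.078% = -0.390%.
VaR = −(-0.390%) + 1.476 × 10.040% = 15.209%.
On $100,000,000: 0.15209 × $100,000,000 = $15,209,000.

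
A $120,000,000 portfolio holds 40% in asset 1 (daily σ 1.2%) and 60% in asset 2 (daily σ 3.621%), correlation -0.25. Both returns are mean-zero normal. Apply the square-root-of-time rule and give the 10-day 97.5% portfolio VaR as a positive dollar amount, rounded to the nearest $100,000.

σ_p = √(0.4²·1.2² + 0.6²·3.621² + 2·-0.25·0.4·0.6·1.2·3.621) = 2.105%.
σ_{10d} = 2.105% × √10 = 6.657%.
z(97.5%) = 1.960.
VaR = 1.960 × 6.657% = 13.048%; on $120,000,000 that is $15,657,600.

$15,700,000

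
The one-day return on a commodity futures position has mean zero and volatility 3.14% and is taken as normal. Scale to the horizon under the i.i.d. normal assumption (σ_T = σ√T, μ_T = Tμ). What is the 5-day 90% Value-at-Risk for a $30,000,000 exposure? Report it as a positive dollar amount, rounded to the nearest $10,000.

$2,700,000

At 90%, z = 1.282.
σ_{5d} = 3.14% × √5 = 7.021%.
VaR = 1.282 × 7.021% = 9.001%.
On $30,000,000: 0.09001 × $30,000,000 = $2,700,300.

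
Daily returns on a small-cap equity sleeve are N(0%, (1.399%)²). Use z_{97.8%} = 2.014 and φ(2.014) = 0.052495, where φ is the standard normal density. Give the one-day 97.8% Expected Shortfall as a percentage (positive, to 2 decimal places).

3.34%

Tail multiplier: φ(z)/(1−α) = 0.052495 / 0.022 = 2.386.
ES = 1.399% × 2.386 = 3.338%.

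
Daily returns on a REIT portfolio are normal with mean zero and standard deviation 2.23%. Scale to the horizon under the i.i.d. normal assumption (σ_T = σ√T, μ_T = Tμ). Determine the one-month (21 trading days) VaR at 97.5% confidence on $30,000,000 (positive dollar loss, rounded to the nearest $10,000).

$6,010,000

At 97.5%, z = 1.960.
σ_{21d} = 2.23% × √21 = 10.219%.
VaR = 1.960 × 10.219% = 20.029%.
On $30,000,000: 0.20029 × $30,000,000 = $6,008,700.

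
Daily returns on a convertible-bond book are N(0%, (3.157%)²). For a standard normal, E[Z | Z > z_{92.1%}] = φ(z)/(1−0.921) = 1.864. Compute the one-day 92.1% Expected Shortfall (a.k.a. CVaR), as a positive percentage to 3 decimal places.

5.885%

ES = 3.157% × 1.864 = 5.885%.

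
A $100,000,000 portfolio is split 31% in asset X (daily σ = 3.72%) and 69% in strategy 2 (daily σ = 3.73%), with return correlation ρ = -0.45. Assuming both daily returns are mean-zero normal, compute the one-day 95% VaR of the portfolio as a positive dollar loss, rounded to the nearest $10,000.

$3,780,000

σ_p² = 0.31²·3.72² + 0.69²·3.73² + 2·-0.45·0.31·0.69·3.72·3.73 = 5.2826 (%²).
σ_p = √5.2826 = 2.298%.
At 95%, z = 1.645.
VaR = 1.645 × 2.298% = 3.780%; on $100,000,000 that is $3,780,000.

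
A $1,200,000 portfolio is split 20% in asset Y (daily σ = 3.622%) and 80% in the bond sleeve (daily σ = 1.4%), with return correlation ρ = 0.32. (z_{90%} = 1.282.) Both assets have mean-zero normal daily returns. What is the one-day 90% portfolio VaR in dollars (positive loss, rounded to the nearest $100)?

σ_p² = 0.2²·3.622² + 0.8²·1.4² + 2·0.32·0.2·0.8·3.622·1.4 = 2.2984 (%²).
σ_p = √2.2984 = 1.516%.
VaR = 1.282 × 1.516% = 1.944%; on $1,200,000 that is $23,328.

$23,300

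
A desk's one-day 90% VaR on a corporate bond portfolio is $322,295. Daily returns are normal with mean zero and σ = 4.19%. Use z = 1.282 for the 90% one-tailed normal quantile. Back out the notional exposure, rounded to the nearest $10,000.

VaR as a fraction of value: z·σ = 1.282 × 4.19% = 5.37158%.
Position = $322,295 / 0.0537158 = $6,000,004.

$6,000,000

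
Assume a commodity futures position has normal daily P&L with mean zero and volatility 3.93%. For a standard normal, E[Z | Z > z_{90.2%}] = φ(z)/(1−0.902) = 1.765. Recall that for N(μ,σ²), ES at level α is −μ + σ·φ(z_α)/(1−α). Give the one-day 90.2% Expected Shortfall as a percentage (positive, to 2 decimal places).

ES = 3.93% × 1.765 = 6.936%.

6.94%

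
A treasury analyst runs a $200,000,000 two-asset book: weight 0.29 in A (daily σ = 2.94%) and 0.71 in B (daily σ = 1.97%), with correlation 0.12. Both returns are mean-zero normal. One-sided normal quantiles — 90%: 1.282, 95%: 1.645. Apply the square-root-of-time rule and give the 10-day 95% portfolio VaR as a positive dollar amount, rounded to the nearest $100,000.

σ_p = √(0.29²·2.94² + 0.71²·1.97² + 2·0.12·0.29·0.71·2.94·1.97) = 1.723%.
σ_{10d} = 1.723% × √10 = 5.449%.
VaR = 1.645 × 5.449% = 8.964%; on $200,000,000 that is $17,928,000.

$17,900,000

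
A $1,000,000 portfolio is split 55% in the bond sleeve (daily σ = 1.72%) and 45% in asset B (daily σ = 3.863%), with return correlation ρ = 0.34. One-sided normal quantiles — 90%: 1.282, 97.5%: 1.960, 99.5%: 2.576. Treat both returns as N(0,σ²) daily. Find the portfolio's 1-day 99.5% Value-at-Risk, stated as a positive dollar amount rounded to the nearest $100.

$57,800

σ_p² = 0.55²·1.72² + 0.45²·3.863² + 2·0.34·0.55·0.45·1.72·3.863 = 5.0350 (%²).
σ_p = √5.0350 = 2.244%.
VaR = 2.576 × 2.244% = 5.781%; on $1,000,000 that is $57,810.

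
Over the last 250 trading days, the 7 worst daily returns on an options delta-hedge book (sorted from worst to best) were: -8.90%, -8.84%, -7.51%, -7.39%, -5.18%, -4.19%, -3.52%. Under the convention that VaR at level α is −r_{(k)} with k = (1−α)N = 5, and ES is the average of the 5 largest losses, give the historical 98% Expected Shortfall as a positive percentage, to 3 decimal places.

7.564%

The 5 worst returns sum to -37.82%.
ES = −(-37.82%) / 5 = 7.564%.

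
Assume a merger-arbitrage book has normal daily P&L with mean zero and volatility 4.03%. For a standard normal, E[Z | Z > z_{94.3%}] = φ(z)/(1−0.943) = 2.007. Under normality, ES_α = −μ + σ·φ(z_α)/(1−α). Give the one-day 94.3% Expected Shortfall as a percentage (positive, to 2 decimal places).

8.09%

ES = 4.03% × 2.007 = 8.088%.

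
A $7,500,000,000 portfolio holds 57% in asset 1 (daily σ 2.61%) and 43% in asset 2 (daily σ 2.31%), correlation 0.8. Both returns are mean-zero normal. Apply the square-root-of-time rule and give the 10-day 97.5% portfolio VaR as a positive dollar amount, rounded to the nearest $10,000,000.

σ_p = √(0.57²·2.61² + 0.43²·2.31² + 2·0.8·0.57·0.43·2.61·2.31) = 2.359%.
σ_{10d} = 2.359% × √10 = 7.460%.
z(97.5%) = 1.960.
VaR = 1.960 × 7.460% = 14.622%; on $7,500,000,000 that is $1,096,650,000.

$1,100,000,000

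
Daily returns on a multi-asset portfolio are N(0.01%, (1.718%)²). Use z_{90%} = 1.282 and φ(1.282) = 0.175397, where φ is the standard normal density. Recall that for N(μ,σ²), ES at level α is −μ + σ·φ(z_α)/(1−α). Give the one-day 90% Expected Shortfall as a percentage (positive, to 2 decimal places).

3.00%

Tail multiplier: φ(z)/(1−α) = 0.175397 / 0.1 = 1.754.
ES = −(0.01%) + 1.718% × 1.754 = 3.003%.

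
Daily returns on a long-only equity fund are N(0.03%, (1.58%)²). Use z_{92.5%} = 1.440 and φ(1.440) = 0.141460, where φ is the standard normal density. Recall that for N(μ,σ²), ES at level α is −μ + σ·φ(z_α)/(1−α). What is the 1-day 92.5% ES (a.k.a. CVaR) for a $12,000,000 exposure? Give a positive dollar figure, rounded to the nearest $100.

Tail multiplier: φ(z)/(1−α) = 0.141460 / 0.075 = 1.886.
ES = −(0.03%) + 1.58% × 1.886 = 2.950%.
On $12,000,000: 0.02950 × $12,000,000 = $354,000.

$354,000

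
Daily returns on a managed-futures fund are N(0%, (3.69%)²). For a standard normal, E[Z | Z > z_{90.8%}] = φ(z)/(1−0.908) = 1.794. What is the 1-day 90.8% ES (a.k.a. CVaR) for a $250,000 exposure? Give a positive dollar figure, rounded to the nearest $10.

ES = 3.69% × 1.794 = 6.620%.
On $250,000: 0.06620 × $250,000 = $16,550.

$16,550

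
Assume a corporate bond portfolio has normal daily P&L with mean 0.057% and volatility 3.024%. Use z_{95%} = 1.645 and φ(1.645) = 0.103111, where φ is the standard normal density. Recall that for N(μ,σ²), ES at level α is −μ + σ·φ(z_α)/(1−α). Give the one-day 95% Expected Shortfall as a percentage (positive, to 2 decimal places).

Tail multiplier: φ(z)/(1−α) = 0.103111 / 0.05 = 2.062.
ES = −(0.057%) + 3.024% × 2.062 = 6.178%.

6.18%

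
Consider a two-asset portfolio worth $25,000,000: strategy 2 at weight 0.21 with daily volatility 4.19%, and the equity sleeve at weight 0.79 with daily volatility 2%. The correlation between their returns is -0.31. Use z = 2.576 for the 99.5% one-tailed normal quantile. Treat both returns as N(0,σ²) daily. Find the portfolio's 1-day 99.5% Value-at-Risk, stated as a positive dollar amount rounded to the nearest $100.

σ_p² = 0.21²·4.19² + 0.79²·2² + 2·-0.31·0.21·0.79·4.19·2 = 2.4087 (%²).
σ_p = √2.4087 = 1.552%.
VaR = 2.576 × 1.552% = 3.998%; on $25,000,000 that is $999,500.

$999,500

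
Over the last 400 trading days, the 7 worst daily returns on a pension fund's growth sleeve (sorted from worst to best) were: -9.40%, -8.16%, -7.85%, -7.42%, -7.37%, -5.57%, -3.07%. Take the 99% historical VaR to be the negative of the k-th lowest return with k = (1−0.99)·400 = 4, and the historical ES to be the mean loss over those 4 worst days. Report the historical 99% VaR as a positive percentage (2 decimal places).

k = 4; the 4th lowest return is -7.42%, so VaR = 7.42%.

7.42%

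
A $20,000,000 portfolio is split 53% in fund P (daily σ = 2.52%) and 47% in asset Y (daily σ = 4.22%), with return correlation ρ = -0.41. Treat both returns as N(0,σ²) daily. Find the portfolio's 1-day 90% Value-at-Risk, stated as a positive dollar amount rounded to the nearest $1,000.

σ_p² = 0.53²·2.52² + 0.47²·4.22² + 2·-0.41·0.53·0.47·2.52·4.22 = 3.5455 (%²).
σ_p = √3.5455 = 1.883%.
At 90%, z = 1.282.
VaR = 1.282 × 1.883% = 2.414%; on $20,000,000 that is $482,800.

$483,000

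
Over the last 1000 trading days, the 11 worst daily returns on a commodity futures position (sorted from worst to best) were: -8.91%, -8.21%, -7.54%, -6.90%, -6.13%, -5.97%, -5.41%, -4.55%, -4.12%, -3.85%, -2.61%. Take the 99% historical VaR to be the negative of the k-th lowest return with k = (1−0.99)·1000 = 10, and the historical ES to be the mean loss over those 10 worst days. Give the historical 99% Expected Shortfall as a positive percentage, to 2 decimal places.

The 10 worst returns sum to -61.59%.
ES = −(-61.59%) / 10 = 6.159% ≈ 6.16%.

6.16%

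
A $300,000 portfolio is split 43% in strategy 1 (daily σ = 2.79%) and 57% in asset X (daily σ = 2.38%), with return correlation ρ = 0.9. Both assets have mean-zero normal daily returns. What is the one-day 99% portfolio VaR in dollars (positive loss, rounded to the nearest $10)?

σ_p² = 0.43²·2.79² + 0.57²·2.38² + 2·0.9·0.43·0.57·2.79·2.38 = 6.2092 (%²).
σ_p = √6.2092 = 2.492%.
At 99%, z = 2.326.
VaR = 2.326 × 2.492% = 5.796%; on $300,000 that is $17,388.

$17,390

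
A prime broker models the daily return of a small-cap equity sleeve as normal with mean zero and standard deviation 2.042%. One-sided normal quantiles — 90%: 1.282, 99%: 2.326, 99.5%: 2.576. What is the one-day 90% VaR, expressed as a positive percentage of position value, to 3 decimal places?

2.618%

VaR = z·σ = 1.282 × 2.042% = 2.618%.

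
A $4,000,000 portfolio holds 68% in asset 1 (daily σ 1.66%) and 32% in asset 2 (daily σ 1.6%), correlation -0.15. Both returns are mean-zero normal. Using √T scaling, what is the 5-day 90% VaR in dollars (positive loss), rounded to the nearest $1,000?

$134,000

σ_p = √(0.68²·1.66² + 0.32²·1.6² + 2·-0.15·0.68·0.32·1.66·1.6) = 1.167%.
σ_{5d} = 1.167% × √5 = 2.609%.
z(90%) = 1.282.
VaR = 1.282 × 2.609% = 3.345%; on $4,000,000 that is $133,800.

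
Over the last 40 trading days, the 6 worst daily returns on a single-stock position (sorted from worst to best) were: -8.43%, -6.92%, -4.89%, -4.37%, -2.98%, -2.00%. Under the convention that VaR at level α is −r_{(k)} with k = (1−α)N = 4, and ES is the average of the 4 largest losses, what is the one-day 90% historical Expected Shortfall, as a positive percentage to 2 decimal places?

6.15%

The 4 worst returns sum to -24.61%.
ES = −(-24.61%) / 4 = 6.1525% ≈ 6.15%.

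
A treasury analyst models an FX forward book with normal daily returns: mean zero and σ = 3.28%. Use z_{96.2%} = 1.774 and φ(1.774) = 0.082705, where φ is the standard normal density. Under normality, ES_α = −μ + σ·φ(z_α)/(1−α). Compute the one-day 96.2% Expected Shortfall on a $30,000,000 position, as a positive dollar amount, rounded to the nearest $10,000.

Tail multiplier: φ(z)/(1−α) = 0.082705 / 0.038 = 2.176.
ES = 3.28% × 2.176 = 7.137%.
On $30,000,000: 0.07137 × $30,000,000 = $2,141,100.

$2,140,000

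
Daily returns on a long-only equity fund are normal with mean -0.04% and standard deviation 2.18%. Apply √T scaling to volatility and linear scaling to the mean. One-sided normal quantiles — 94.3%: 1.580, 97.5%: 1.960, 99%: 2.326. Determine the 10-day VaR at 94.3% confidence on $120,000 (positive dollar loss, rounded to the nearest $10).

σ_{10d} = 2.18% × √10 = 6.894%; μ_{10d} = 10 × -0.04% = -0.400%.
VaR = −(-0.400%) + 1.580 × 6.894% = 11.293%.
On $120,000: 0.11293 × $120,000 = $13,552.

$13,550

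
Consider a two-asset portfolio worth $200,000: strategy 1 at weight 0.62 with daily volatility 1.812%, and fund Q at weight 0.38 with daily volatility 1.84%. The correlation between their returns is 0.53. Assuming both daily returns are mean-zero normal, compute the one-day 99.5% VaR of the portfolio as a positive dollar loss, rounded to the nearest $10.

$8,280

σ_p² = 0.62²·1.812² + 0.38²·1.84² + 2·0.53·0.62·0.38·1.812·1.84 = 2.5836 (%²).
σ_p = √2.5836 = 1.607%.
At 99.5%, z = 2.576.
VaR = 2.576 × 1.607% = 4.140%; on $200,000 that is $8,280.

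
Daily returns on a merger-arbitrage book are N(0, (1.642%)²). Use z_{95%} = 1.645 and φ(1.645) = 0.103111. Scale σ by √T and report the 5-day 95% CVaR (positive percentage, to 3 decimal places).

σ_{5d} = 1.642% × √5 = 3.672%.
ES multiplier = φ(z)/(1−α) = 0.103111/0.05 = 2.062.
ES = 3.672% × 2.062 = 7.572%.

7.572%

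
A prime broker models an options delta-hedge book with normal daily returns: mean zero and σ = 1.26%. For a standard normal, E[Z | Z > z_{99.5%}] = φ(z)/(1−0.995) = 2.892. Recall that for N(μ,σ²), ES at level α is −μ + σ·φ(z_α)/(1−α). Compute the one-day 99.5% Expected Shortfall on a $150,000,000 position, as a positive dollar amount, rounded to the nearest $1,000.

ES = 1.26% × 2.892 = 3.644%.
On $150,000,000: 0.03644 × $150,000,000 = $5,466,000.

$5,466,000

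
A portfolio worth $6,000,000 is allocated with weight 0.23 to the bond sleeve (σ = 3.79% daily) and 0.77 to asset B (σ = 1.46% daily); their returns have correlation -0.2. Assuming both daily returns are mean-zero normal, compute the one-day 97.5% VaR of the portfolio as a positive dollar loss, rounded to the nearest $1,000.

$150,000

σ_p² = 0.23²·3.79² + 0.77²·1.46² + 2·-0.2·0.23·0.77·3.79·1.46 = 1.6317 (%²).
σ_p = √1.6317 = 1.277%.
At 97.5%, z = 1.960.
VaR = 1.960 × 1.277% = 2.503%; on $6,000,000 that is $150,180.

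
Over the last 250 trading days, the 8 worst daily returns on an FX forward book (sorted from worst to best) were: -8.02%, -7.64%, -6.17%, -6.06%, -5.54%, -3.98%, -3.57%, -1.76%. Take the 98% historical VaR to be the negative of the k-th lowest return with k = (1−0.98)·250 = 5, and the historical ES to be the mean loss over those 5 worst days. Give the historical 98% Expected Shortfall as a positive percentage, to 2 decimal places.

6.69%

The 5 worst returns sum to -33.43%.
ES = −(-33.43%) / 5 = 6.686% ≈ 6.69%.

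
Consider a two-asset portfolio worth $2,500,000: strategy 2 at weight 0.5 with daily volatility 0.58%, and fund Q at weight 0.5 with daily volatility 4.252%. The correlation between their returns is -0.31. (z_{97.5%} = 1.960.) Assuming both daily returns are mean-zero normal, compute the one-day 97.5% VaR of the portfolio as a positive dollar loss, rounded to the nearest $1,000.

$101,000

σ_p² = 0.5²·0.58² + 0.5²·4.252² + 2·-0.31·0.5·0.5·0.58·4.252 = 4.2217 (%²).
σ_p = √4.2217 = 2.055%.
VaR = 1.960 × 2.055% = 4.028%; on $2,500,000 that is $100,700.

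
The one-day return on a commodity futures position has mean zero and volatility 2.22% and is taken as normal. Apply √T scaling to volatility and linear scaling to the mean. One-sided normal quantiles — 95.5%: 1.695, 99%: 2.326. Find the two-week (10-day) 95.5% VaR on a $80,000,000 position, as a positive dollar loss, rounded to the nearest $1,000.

$9,519,000

σ_{10d} = 2.22% × √10 = 7.020%.
VaR = 1.695 × 7.020% = 11.899%.
On $80,000,000: 0.11899 × $80,000,000 = $9,519,200.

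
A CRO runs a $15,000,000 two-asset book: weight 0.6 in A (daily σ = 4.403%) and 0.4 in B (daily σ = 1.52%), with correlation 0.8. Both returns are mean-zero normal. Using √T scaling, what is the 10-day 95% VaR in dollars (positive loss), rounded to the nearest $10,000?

$2,460,000

σ_p = √(0.6²·4.403² + 0.4²·1.52² + 2·0.8·0.6·0.4·4.403·1.52) = 3.149%.
σ_{10d} = 3.149% × √10 = 9.958%.
z(95%) = 1.645.
VaR = 1.645 × 9.958% = 16.381%; on $15,000,000 that is $2,457,150.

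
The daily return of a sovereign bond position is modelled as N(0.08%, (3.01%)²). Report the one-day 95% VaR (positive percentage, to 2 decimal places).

4.87%

At 95% one-sided, z = 1.645.
VaR = −μ + z·σ = −(0.08%) + 1.645 × 3.01% = 4.871%.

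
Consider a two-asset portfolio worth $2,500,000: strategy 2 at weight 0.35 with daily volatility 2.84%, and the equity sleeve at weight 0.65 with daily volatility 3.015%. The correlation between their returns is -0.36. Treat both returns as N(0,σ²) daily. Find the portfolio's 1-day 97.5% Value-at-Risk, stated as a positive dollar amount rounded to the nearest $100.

σ_p² = 0.35²·2.84² + 0.65²·3.015² + 2·-0.36·0.35·0.65·2.84·3.015 = 3.4261 (%²).
σ_p = √3.4261 = 1.851%.
At 97.5%, z = 1.960.
VaR = 1.960 × 1.851% = 3.628%; on $2,500,000 that is $90,700.

$90,700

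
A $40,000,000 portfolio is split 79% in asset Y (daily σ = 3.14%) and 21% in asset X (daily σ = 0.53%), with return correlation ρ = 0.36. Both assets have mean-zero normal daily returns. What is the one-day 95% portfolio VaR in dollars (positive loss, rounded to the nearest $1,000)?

σ_p² = 0.79²·3.14² + 0.21²·0.53² + 2·0.36·0.79·0.21·3.14·0.53 = 6.3645 (%²).
σ_p = √6.3645 = 2.523%.
At 95%, z = 1.645.
VaR = 1.645 × 2.523% = 4.150%; on $40,000,000 that is $1,660,000.

$1,660,000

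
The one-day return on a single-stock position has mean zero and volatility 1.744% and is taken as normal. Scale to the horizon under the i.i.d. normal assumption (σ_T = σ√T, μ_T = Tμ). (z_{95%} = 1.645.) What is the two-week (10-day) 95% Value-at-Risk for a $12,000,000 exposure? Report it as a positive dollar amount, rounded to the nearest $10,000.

$1,090,000

σ_{10d} = 1.744% × √10 = 5.515%.
VaR = 1.645 × 5.515% = 9.072%.
On $12,000,000: 0.09072 × $12,000,000 = $1,088,640.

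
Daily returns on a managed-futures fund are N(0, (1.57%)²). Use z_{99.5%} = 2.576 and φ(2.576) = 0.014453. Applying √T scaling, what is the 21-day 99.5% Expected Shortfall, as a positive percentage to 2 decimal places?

σ_{21d} = 1.57% × √21 = 7.195%.
ES multiplier = φ(z)/(1−α) = 0.014453/0.005 = 2.891.
ES = 7.195% × 2.891 = 20.801%.

20.80%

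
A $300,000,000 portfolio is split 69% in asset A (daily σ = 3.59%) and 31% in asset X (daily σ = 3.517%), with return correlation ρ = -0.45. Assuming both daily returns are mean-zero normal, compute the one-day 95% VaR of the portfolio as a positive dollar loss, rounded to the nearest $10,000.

σ_p² = 0.69²·3.59² + 0.31²·3.517² + 2·-0.45·0.69·0.31·3.59·3.517 = 4.8941 (%²).
σ_p = √4.8941 = 2.212%.
At 95%, z = 1.645.
VaR = 1.645 × 2.212% = 3.639%; on $300,000,000 that is $10,917,000.

$10,920,000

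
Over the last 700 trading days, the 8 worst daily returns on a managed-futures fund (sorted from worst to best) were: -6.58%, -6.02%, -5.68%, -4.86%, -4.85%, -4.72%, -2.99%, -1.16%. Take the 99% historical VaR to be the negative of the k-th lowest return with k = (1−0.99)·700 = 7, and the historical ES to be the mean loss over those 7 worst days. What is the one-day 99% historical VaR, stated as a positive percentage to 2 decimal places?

k = 7; the 7th lowest return is -2.99%, so VaR = 2.99%.

2.99%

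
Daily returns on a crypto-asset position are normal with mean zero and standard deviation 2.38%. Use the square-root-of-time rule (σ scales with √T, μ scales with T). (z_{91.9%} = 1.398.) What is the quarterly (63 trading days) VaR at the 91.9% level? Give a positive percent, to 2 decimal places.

26.41%

σ_{63d} = 2.38% × √63 = 18.891%.
VaR = 1.398 × 18.891% = 26.410%.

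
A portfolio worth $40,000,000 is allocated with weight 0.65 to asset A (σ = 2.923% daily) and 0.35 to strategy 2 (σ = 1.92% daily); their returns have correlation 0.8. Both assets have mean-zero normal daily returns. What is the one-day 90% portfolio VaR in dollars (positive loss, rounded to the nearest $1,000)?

$1,267,000

σ_p² = 0.65²·2.923² + 0.35²·1.92² + 2·0.8·0.65·0.35·2.923·1.92 = 6.1042 (%²).
σ_p = √6.1042 = 2.471%.
At 90%, z = 1.282.
VaR = 1.282 × 2.471% = 3.168%; on $40,000,000 that is $1,267,200.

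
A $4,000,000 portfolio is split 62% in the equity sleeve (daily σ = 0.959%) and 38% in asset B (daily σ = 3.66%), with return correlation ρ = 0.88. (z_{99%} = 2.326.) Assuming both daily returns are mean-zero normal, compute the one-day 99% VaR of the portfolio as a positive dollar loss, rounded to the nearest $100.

σ_p² = 0.62²·0.959² + 0.38²·3.66² + 2·0.88·0.62·0.38·0.959·3.66 = 3.7433 (%²).
σ_p = √3.7433 = 1.935%.
VaR = 2.326 × 1.935% = 4.501%; on $4,000,000 that is $180,040.

$180,000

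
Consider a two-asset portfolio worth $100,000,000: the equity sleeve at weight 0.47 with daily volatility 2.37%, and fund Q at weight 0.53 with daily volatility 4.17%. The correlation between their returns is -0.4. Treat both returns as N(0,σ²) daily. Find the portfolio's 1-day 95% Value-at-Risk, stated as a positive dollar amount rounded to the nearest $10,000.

$3,350,000

σ_p² = 0.47²·2.37² + 0.53²·4.17² + 2·-0.4·0.47·0.53·2.37·4.17 = 4.1559 (%²).
σ_p = √4.1559 = 2.039%.
At 95%, z = 1.645.
VaR = 1.645 × 2.039% = 3.354%; on $100,000,000 that is $3,354,000.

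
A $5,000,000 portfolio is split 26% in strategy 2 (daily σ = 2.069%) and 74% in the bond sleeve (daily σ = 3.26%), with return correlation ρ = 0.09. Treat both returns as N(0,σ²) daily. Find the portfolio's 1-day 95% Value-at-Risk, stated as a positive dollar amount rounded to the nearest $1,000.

σ_p² = 0.26²·2.069² + 0.74²·3.26² + 2·0.09·0.26·0.74·2.069·3.26 = 6.3426 (%²).
σ_p = √6.3426 = 2.518%.
At 95%, z = 1.645.
VaR = 1.645 × 2.518% = 4.142%; on $5,000,000 that is $207,100.

$207,000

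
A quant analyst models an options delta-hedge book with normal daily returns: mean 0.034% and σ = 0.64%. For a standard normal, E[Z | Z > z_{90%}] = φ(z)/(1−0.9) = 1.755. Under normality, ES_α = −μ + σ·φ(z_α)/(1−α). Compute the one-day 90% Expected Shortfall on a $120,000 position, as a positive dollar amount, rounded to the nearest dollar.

ES = −(0.034%) + 0.64% × 1.755 = 1.089%.
On $120,000: 0.01089 × $120,000 = $1,307.

$1,307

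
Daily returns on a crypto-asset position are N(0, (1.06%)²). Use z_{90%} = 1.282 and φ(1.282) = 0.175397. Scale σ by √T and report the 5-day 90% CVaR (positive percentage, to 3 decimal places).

4.157%

σ_{5d} = 1.06% × √5 = 2.370%.
ES multiplier = φ(z)/(1−α) = 0.175397/0.1 = 1.754.
ES = 2.370% × 1.754 = 4.157%.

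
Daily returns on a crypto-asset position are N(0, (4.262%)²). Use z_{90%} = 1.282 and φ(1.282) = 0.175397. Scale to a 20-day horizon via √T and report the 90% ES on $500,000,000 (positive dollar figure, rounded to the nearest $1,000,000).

σ_{20d} = 4.262% × √20 = 19.060%.
ES multiplier = φ(z)/(1−α) = 0.175397/0.1 = 1.754.
ES = 19.060% × 1.754 = 33.431%; on $500,000,000: $167,155,000.

$167,000,000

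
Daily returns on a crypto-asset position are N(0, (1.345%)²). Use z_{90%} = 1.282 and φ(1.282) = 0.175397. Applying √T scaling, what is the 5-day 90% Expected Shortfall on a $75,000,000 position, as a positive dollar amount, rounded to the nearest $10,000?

$3,960,000

σ_{5d} = 1.345% × √5 = 3.008%.
ES multiplier = φ(z)/(1−α) = 0.175397/0.1 = 1.754.
ES = 3.008% × 1.754 = 5.276%; on $75,000,000: $3,957,000.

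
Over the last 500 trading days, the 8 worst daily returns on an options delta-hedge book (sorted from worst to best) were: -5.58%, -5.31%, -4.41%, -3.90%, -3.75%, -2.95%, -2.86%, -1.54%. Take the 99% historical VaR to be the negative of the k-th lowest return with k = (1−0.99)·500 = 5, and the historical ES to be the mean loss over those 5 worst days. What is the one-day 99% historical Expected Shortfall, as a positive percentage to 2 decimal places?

4.59%

The 5 worst returns sum to -22.95%.
ES = −(-22.95%) / 5 = 4.59%.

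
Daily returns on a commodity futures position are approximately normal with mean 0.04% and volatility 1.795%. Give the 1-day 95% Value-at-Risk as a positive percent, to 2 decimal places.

2.91%

At 95% one-sided, z = 1.645.
VaR = −μ + z·σ = −(0.04%) + 1.645 × 1.795% = 2.913%.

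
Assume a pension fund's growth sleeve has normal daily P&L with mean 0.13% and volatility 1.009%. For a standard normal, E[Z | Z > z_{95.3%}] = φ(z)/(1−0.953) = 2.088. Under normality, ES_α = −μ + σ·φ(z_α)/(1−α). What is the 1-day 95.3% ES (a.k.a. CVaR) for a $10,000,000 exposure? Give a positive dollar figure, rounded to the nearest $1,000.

ES = −(0.13%) + 1.009% × 2.088 = 1.977%.
On $10,000,000: 0.01977 × $10,000,000 = $197,700.

$198,000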